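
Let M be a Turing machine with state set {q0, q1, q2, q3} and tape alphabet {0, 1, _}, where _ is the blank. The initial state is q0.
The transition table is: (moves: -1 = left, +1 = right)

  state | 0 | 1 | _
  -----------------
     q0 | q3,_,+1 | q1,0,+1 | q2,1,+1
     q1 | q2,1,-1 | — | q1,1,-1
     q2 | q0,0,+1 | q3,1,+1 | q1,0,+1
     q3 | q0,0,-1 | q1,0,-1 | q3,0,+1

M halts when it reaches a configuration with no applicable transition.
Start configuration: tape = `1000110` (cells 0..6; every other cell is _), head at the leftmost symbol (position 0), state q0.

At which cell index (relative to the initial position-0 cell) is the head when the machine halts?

state=q0 head=0 tape=[1]000110   (q0,1)→(q1,0,+1)
state=q1 head=1 tape=0[0]00110   (q1,0)→(q2,1,-1)
state=q2 head=0 tape=[0]100110   (q2,0)→(q0,0,+1)
state=q0 head=1 tape=0[1]00110   (q0,1)→(q1,0,+1)
state=q1 head=2 tape=00[0]0110   (q1,0)→(q2,1,-1)
state=q2 head=1 tape=0[0]10110   (q2,0)→(q0,0,+1)
state=q0 head=2 tape=00[1]0110   (q0,1)→(q1,0,+1)
state=q1 head=3 tape=000[0]110   (q1,0)→(q2,1,-1)
state=q2 head=2 tape=00[0]1110   (q2,0)→(q0,0,+1)
state=q0 head=3 tape=000[1]110   (q0,1)→(q1,0,+1)
state=q1 head=4 tape=0000[1]10
At halt the head is at cell 4.

4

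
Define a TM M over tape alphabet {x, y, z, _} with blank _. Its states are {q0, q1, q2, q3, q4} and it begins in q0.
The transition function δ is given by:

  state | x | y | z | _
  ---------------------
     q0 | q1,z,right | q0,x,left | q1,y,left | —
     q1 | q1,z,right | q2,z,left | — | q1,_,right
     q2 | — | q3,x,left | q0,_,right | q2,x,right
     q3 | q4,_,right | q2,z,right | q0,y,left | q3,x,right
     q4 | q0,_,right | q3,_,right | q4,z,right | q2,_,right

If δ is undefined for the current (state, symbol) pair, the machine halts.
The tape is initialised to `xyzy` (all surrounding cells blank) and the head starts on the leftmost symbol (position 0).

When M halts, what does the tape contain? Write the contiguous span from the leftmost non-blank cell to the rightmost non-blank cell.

q0 | [x]yzy   read x → write z, move right, go to q1
q1 | z[y]zy   read y → write z, move left, go to q2
q2 | [z]zzy   read z → write _, move right, go to q0
q0 | _[z]zy   read z → write y, move left, go to q1
q1 | [_]yzy   read _ → write _, move right, go to q1
q1 | _[y]zy   read y → write z, move left, go to q2
q2 | [_]zzy   read _ → write x, move right, go to q2
q2 | x[z]zy   read z → write _, move right, go to q0
q0 | x_[z]y   read z → write y, move left, go to q1
q1 | x[_]yy   read _ → write _, move right, go to q1
q1 | x_[y]y   read y → write z, move left, go to q2
q2 | x[_]zy   read _ → write x, move right, go to q2
q2 | xx[z]y   read z → write _, move right, go to q0
q0 | xx_[y]   read y → write x, move left, go to q0
q0 | xx[_]x
The non-blank tape span at halt is xx_x.

xx_x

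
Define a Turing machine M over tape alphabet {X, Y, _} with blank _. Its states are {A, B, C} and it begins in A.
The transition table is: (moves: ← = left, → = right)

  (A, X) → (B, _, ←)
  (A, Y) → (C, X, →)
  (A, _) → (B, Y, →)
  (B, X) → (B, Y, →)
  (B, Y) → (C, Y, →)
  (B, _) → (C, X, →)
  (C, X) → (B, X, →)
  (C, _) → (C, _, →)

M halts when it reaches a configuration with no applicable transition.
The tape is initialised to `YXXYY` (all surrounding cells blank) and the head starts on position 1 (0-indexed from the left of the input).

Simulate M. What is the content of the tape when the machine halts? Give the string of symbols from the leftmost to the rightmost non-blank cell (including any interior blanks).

Y_XYY

state=A head=1 tape=Y[X]XYY   (A,X)→(B,_,←)
state=B head=0 tape=[Y]_XYY   (B,Y)→(C,Y,→)
state=C head=1 tape=Y[_]XYY   (C,_)→(C,_,→)
state=C head=2 tape=Y_[X]YY   (C,X)→(B,X,→)
state=B head=3 tape=Y_X[Y]Y   (B,Y)→(C,Y,→)
state=C head=4 tape=Y_XY[Y]
The non-blank tape span at halt is Y_XYY.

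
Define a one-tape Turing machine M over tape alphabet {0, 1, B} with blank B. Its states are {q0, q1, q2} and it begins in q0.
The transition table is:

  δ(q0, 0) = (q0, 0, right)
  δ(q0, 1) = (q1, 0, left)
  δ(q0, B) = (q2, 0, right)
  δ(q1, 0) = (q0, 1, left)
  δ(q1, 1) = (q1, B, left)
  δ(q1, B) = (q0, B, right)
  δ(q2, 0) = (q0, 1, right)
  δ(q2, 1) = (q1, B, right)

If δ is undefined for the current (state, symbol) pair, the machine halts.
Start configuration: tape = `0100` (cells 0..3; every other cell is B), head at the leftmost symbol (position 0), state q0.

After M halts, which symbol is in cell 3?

q0 | B[0]100BBB   read 0 → write 0, move right, go to q0
q0 | B0[1]00BBB   read 1 → write 0, move left, go to q1
q1 | B[0]000BBB   read 0 → write 1, move left, go to q0
q0 | [B]1000BBB   read B → write 0, move right, go to q2
q2 | 0[1]000BBB   read 1 → write B, move right, go to q1
q1 | 0B[0]00BBB   read 0 → write 1, move left, go to q0
q0 | 0[B]100BBB   read B → write 0, move right, go to q2
q2 | 00[1]00BBB   read 1 → write B, move right, go to q1
q1 | 00B[0]0BBB   read 0 → write 1, move left, go to q0
q0 | 00[B]10BBB   read B → write 0, move right, go to q2
q2 | 000[1]0BBB   read 1 → write B, move right, go to q1
q1 | 000B[0]BBB   read 0 → write 1, move left, go to q0
q0 | 000[B]1BBB   read B → write 0, move right, go to q2
q2 | 0000[1]BBB   read 1 → write B, move right, go to q1
q1 | 0000B[B]BB   read B → write B, move right, go to q0
q0 | 0000BB[B]B   read B → write 0, move right, go to q2
q2 | 0000BB0[B]
Cell 3 holds B when M halts.

B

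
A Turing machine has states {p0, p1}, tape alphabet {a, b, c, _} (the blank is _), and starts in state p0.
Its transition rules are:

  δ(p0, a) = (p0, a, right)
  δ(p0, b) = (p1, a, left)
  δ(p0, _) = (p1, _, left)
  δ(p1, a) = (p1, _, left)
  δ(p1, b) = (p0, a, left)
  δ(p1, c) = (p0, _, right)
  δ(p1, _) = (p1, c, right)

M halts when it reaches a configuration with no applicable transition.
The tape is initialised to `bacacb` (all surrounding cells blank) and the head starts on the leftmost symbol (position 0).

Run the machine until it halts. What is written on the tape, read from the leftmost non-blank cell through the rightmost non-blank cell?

ccc_acb

p0 | _[b]acacb   read b → write a, move left, go to p1
p1 | [_]aacacb   read _ → write c, move right, go to p1
p1 | c[a]acacb   read a → write _, move left, go to p1
p1 | [c]_acacb   read c → write _, move right, go to p0
p0 | _[_]acacb   read _ → write _, move left, go to p1
p1 | [_]_acacb   read _ → write c, move right, go to p1
p1 | c[_]acacb   read _ → write c, move right, go to p1
p1 | cc[a]cacb   read a → write _, move left, go to p1
p1 | c[c]_cacb   read c → write _, move right, go to p0
p0 | c_[_]cacb   read _ → write _, move left, go to p1
p1 | c[_]_cacb   read _ → write c, move right, go to p1
p1 | cc[_]cacb   read _ → write c, move right, go to p1
p1 | ccc[c]acb   read c → write _, move right, go to p0
p0 | ccc_[a]cb   read a → write a, move right, go to p0
p0 | ccc_a[c]b
The non-blank tape span at halt is ccc_acb.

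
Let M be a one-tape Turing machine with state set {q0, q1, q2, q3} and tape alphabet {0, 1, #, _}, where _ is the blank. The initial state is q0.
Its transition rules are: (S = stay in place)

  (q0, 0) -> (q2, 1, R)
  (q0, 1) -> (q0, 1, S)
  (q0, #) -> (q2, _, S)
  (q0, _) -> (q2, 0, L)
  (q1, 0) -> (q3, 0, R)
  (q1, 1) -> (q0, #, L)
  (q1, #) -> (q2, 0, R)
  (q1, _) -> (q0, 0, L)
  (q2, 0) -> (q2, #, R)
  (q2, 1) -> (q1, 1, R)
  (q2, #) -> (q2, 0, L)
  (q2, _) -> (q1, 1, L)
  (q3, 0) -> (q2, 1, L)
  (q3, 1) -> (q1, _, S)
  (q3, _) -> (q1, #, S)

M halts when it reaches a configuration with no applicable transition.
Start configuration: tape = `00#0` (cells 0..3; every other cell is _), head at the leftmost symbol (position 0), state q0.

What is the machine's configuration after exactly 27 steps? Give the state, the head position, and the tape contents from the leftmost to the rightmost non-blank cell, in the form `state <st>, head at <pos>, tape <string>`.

q0 | [0]0#0____   read 0 → write 1, move R, go to q2
q2 | 1[0]#0____   read 0 → write #, move R, go to q2
q2 | 1#[#]0____   read # → write 0, move L, go to q2
q2 | 1[#]00____   read # → write 0, move L, go to q2
q2 | [1]000____   read 1 → write 1, move R, go to q1
q1 | 1[0]00____   read 0 → write 0, move R, go to q3
q3 | 10[0]0____   read 0 → write 1, move L, go to q2
q2 | 1[0]10____   read 0 → write #, move R, go to q2
q2 | 1#[1]0____   read 1 → write 1, move R, go to q1
q1 | 1#1[0]____   read 0 → write 0, move R, go to q3
q3 | 1#10[_]___   read _ → write #, move S, go to q1
q1 | 1#10[#]___   read # → write 0, move R, go to q2
q2 | 1#100[_]__   read _ → write 1, move L, go to q1
q1 | 1#10[0]1__   read 0 → write 0, move R, go to q3
q3 | 1#100[1]__   read 1 → write _, move S, go to q1
q1 | 1#100[_]__   read _ → write 0, move L, go to q0
q0 | 1#10[0]0__   read 0 → write 1, move R, go to q2
q2 | 1#101[0]__   read 0 → write #, move R, go to q2
q2 | 1#101#[_]_   read _ → write 1, move L, go to q1
q1 | 1#101[#]1_   read # → write 0, move R, go to q2
q2 | 1#1010[1]_   read 1 → write 1, move R, go to q1
q1 | 1#10101[_]   read _ → write 0, move L, go to q0
q0 | 1#1010[1]0   read 1 → write 1, move S, go to q0
q0 | 1#1010[1]0   read 1 → write 1, move S, go to q0
q0 | 1#1010[1]0   read 1 → write 1, move S, go to q0
q0 | 1#1010[1]0   read 1 → write 1, move S, go to q0
q0 | 1#1010[1]0   read 1 → write 1, move S, go to q0
q0 | 1#1010[1]0
After 27 steps: state q0, head at 6, tape 1#101010.

state q0, head at 6, tape 1#101010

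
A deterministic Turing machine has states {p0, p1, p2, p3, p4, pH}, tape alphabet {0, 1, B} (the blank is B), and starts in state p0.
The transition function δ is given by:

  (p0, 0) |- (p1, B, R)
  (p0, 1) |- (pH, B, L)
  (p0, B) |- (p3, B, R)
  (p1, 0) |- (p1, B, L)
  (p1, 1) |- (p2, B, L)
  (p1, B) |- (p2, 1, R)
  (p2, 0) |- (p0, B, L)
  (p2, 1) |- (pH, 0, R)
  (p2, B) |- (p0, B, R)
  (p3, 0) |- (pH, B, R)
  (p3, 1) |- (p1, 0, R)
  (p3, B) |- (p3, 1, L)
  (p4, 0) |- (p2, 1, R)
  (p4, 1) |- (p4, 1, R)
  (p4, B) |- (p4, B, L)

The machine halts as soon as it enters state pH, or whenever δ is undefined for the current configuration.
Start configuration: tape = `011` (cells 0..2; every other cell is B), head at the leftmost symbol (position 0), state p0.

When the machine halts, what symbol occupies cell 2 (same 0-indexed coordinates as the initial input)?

state=p0 head=0 tape=[0]11BBBB   (p0,0)→(p1,B,R)
state=p1 head=1 tape=B[1]1BBBB   (p1,1)→(p2,B,L)
state=p2 head=0 tape=[B]B1BBBB   (p2,B)→(p0,B,R)
state=p0 head=1 tape=B[B]1BBBB   (p0,B)→(p3,B,R)
state=p3 head=2 tape=BB[1]BBBB   (p3,1)→(p1,0,R)
state=p1 head=3 tape=BB0[B]BBB   (p1,B)→(p2,1,R)
state=p2 head=4 tape=BB01[B]BB   (p2,B)→(p0,B,R)
state=p0 head=5 tape=BB01B[B]B   (p0,B)→(p3,B,R)
state=p3 head=6 tape=BB01BB[B]   (p3,B)→(p3,1,L)
state=p3 head=5 tape=BB01B[B]1   (p3,B)→(p3,1,L)
state=p3 head=4 tape=BB01[B]11   (p3,B)→(p3,1,L)
state=p3 head=3 tape=BB0[1]111   (p3,1)→(p1,0,R)
state=p1 head=4 tape=BB00[1]11   (p1,1)→(p2,B,L)
state=p2 head=3 tape=BB0[0]B11   (p2,0)→(p0,B,L)
state=p0 head=2 tape=BB[0]BB11   (p0,0)→(p1,B,R)
state=p1 head=3 tape=BBB[B]B11   (p1,B)→(p2,1,R)
state=p2 head=4 tape=BBB1[B]11   (p2,B)→(p0,B,R)
state=p0 head=5 tape=BBB1B[1]1   (p0,1)→(pH,B,L)
state=pH head=4 tape=BBB1[B]B1
Cell 2 holds B when M halts.

B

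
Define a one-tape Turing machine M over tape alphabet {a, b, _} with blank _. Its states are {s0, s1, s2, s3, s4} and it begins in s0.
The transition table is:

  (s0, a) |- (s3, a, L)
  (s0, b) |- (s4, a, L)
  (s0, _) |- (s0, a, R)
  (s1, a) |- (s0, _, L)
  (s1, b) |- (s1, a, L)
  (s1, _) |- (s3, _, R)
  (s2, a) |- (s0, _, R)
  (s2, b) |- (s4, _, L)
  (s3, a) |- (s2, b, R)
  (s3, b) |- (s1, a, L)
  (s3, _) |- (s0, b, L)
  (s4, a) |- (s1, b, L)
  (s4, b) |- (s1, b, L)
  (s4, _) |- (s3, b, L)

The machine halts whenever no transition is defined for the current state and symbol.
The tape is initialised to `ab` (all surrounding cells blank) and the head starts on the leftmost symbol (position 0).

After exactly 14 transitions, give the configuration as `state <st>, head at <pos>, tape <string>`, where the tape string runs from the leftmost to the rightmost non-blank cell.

state s3, head at -4, tape babab

state=s0 head=0 tape=____[a]b   (s0,a)→(s3,a,L)
state=s3 head=-1 tape=___[_]ab   (s3,_)→(s0,b,L)
state=s0 head=-2 tape=__[_]bab   (s0,_)→(s0,a,R)
state=s0 head=-1 tape=__a[b]ab   (s0,b)→(s4,a,L)
state=s4 head=-2 tape=__[a]aab   (s4,a)→(s1,b,L)
state=s1 head=-3 tape=_[_]baab   (s1,_)→(s3,_,R)
state=s3 head=-2 tape=__[b]aab   (s3,b)→(s1,a,L)
state=s1 head=-3 tape=_[_]aaab   (s1,_)→(s3,_,R)
state=s3 head=-2 tape=__[a]aab   (s3,a)→(s2,b,R)
state=s2 head=-1 tape=__b[a]ab   (s2,a)→(s0,_,R)
state=s0 head=0 tape=__b_[a]b   (s0,a)→(s3,a,L)
state=s3 head=-1 tape=__b[_]ab   (s3,_)→(s0,b,L)
state=s0 head=-2 tape=__[b]bab   (s0,b)→(s4,a,L)
state=s4 head=-3 tape=_[_]abab   (s4,_)→(s3,b,L)
state=s3 head=-4 tape=[_]babab
After 14 steps: state s3, head at -4, tape babab.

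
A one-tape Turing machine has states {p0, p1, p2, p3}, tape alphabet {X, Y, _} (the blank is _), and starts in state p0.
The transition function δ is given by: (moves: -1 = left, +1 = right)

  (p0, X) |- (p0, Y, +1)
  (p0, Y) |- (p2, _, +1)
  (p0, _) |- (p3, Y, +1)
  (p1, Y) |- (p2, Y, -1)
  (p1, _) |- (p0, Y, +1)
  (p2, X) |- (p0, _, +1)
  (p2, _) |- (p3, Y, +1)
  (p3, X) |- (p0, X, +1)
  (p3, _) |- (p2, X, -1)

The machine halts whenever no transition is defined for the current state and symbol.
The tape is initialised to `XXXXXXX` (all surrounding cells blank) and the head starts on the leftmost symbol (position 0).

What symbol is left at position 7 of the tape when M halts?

p0 | [X]XXXXXX__   read X → write Y, move +1, go to p0
p0 | Y[X]XXXXX__   read X → write Y, move +1, go to p0
p0 | YY[X]XXXX__   read X → write Y, move +1, go to p0
p0 | YYY[X]XXX__   read X → write Y, move +1, go to p0
p0 | YYYY[X]XX__   read X → write Y, move +1, go to p0
p0 | YYYYY[X]X__   read X → write Y, move +1, go to p0
p0 | YYYYYY[X]__   read X → write Y, move +1, go to p0
p0 | YYYYYYY[_]_   read _ → write Y, move +1, go to p3
p3 | YYYYYYYY[_]   read _ → write X, move -1, go to p2
p2 | YYYYYYY[Y]X
Cell 7 holds Y when M halts.

Y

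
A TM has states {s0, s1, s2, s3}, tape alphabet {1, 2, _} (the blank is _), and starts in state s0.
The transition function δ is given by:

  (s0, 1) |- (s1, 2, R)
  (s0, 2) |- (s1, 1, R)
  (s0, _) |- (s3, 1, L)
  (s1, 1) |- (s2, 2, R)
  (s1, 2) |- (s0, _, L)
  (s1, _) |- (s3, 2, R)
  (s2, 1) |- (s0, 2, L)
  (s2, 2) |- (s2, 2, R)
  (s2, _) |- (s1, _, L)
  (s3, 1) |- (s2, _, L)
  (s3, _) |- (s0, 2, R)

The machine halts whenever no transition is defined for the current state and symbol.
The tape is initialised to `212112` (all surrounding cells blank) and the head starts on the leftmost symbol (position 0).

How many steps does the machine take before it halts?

19

state=s0 head=0 tape=[2]12112___   (s0,2)→(s1,1,R)
state=s1 head=1 tape=1[1]2112___   (s1,1)→(s2,2,R)
state=s2 head=2 tape=12[2]112___   (s2,2)→(s2,2,R)
state=s2 head=3 tape=122[1]12___   (s2,1)→(s0,2,L)
state=s0 head=2 tape=12[2]212___   (s0,2)→(s1,1,R)
state=s1 head=3 tape=121[2]12___   (s1,2)→(s0,_,L)
state=s0 head=2 tape=12[1]_12___   (s0,1)→(s1,2,R)
state=s1 head=3 tape=122[_]12___   (s1,_)→(s3,2,R)
state=s3 head=4 tape=1222[1]2___   (s3,1)→(s2,_,L)
state=s2 head=3 tape=122[2]_2___   (s2,2)→(s2,2,R)
state=s2 head=4 tape=1222[_]2___   (s2,_)→(s1,_,L)
state=s1 head=3 tape=122[2]_2___   (s1,2)→(s0,_,L)
state=s0 head=2 tape=12[2]__2___   (s0,2)→(s1,1,R)
state=s1 head=3 tape=121[_]_2___   (s1,_)→(s3,2,R)
state=s3 head=4 tape=1212[_]2___   (s3,_)→(s0,2,R)
state=s0 head=5 tape=12122[2]___   (s0,2)→(s1,1,R)
state=s1 head=6 tape=121221[_]__   (s1,_)→(s3,2,R)
state=s3 head=7 tape=1212212[_]_   (s3,_)→(s0,2,R)
state=s0 head=8 tape=12122122[_]   (s0,_)→(s3,1,L)
state=s3 head=7 tape=1212212[2]1
M halts after 19 transitions.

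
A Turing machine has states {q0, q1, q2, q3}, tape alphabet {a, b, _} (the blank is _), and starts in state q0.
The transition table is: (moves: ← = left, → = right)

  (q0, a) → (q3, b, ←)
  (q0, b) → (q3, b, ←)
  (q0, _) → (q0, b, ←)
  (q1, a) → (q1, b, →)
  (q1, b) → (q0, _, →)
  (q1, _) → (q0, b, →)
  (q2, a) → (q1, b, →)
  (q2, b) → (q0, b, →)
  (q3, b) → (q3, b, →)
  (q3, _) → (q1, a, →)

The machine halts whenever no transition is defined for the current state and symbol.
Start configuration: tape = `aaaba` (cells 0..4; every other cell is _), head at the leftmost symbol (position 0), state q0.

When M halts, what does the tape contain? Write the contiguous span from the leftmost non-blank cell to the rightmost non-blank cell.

state=q0 head=0 tape=_[a]aaba_   (q0,a)→(q3,b,←)
state=q3 head=-1 tape=[_]baaba_   (q3,_)→(q1,a,→)
state=q1 head=0 tape=a[b]aaba_   (q1,b)→(q0,_,→)
state=q0 head=1 tape=a_[a]aba_   (q0,a)→(q3,b,←)
state=q3 head=0 tape=a[_]baba_   (q3,_)→(q1,a,→)
state=q1 head=1 tape=aa[b]aba_   (q1,b)→(q0,_,→)
state=q0 head=2 tape=aa_[a]ba_   (q0,a)→(q3,b,←)
state=q3 head=1 tape=aa[_]bba_   (q3,_)→(q1,a,→)
state=q1 head=2 tape=aaa[b]ba_   (q1,b)→(q0,_,→)
state=q0 head=3 tape=aaa_[b]a_   (q0,b)→(q3,b,←)
state=q3 head=2 tape=aaa[_]ba_   (q3,_)→(q1,a,→)
state=q1 head=3 tape=aaaa[b]a_   (q1,b)→(q0,_,→)
state=q0 head=4 tape=aaaa_[a]_   (q0,a)→(q3,b,←)
state=q3 head=3 tape=aaaa[_]b_   (q3,_)→(q1,a,→)
state=q1 head=4 tape=aaaaa[b]_   (q1,b)→(q0,_,→)
state=q0 head=5 tape=aaaaa_[_]   (q0,_)→(q0,b,←)
state=q0 head=4 tape=aaaaa[_]b   (q0,_)→(q0,b,←)
state=q0 head=3 tape=aaaa[a]bb   (q0,a)→(q3,b,←)
state=q3 head=2 tape=aaa[a]bbb
The non-blank tape span at halt is aaaabbb.

aaaabbb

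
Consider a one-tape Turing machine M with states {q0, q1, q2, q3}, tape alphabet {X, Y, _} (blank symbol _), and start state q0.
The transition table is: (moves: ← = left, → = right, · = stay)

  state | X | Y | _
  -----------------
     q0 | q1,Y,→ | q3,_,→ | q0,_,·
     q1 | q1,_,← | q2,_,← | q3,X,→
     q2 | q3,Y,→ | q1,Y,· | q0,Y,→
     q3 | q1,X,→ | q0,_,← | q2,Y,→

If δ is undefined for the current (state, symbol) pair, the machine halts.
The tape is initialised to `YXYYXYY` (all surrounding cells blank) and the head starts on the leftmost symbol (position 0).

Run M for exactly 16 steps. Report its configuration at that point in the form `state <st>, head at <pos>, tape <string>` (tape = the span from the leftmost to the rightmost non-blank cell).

state q0, head at 1, tape Y___XYY

q0 | [Y]XYYXYY   read Y → write _, move →, go to q3
q3 | _[X]YYXYY   read X → write X, move →, go to q1
q1 | _X[Y]YXYY   read Y → write _, move ←, go to q2
q2 | _[X]_YXYY   read X → write Y, move →, go to q3
q3 | _Y[_]YXYY   read _ → write Y, move →, go to q2
q2 | _YY[Y]XYY   read Y → write Y, move ·, go to q1
q1 | _YY[Y]XYY   read Y → write _, move ←, go to q2
q2 | _Y[Y]_XYY   read Y → write Y, move ·, go to q1
q1 | _Y[Y]_XYY   read Y → write _, move ←, go to q2
q2 | _[Y]__XYY   read Y → write Y, move ·, go to q1
q1 | _[Y]__XYY   read Y → write _, move ←, go to q2
q2 | [_]___XYY   read _ → write Y, move →, go to q0
q0 | Y[_]__XYY   read _ → write _, move ·, go to q0
q0 | Y[_]__XYY   read _ → write _, move ·, go to q0
q0 | Y[_]__XYY   read _ → write _, move ·, go to q0
q0 | Y[_]__XYY   read _ → write _, move ·, go to q0
q0 | Y[_]__XYY
After 16 steps: state q0, head at 1, tape Y___XYY.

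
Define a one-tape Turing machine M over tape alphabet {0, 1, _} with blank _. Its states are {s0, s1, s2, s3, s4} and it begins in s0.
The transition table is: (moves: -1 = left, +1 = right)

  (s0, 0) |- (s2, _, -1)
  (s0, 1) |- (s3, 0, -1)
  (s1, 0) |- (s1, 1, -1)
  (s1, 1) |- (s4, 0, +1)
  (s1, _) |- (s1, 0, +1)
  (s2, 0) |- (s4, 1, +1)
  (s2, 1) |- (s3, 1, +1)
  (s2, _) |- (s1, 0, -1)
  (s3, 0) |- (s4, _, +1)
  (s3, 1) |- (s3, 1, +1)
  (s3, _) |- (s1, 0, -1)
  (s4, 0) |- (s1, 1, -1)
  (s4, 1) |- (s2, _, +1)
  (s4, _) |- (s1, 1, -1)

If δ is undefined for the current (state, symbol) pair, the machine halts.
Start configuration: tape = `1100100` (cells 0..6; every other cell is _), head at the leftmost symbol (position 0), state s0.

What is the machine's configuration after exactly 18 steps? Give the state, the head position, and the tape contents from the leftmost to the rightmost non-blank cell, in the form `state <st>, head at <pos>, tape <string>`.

state=s0 head=0 tape=___[1]100100   (s0,1)→(s3,0,-1)
state=s3 head=-1 tape=__[_]0100100   (s3,_)→(s1,0,-1)
state=s1 head=-2 tape=_[_]00100100   (s1,_)→(s1,0,+1)
state=s1 head=-1 tape=_0[0]0100100   (s1,0)→(s1,1,-1)
state=s1 head=-2 tape=_[0]10100100   (s1,0)→(s1,1,-1)
state=s1 head=-3 tape=[_]110100100   (s1,_)→(s1,0,+1)
state=s1 head=-2 tape=0[1]10100100   (s1,1)→(s4,0,+1)
state=s4 head=-1 tape=00[1]0100100   (s4,1)→(s2,_,+1)
state=s2 head=0 tape=00_[0]100100   (s2,0)→(s4,1,+1)
state=s4 head=1 tape=00_1[1]00100   (s4,1)→(s2,_,+1)
state=s2 head=2 tape=00_1_[0]0100   (s2,0)→(s4,1,+1)
state=s4 head=3 tape=00_1_1[0]100   (s4,0)→(s1,1,-1)
state=s1 head=2 tape=00_1_[1]1100   (s1,1)→(s4,0,+1)
state=s4 head=3 tape=00_1_0[1]100   (s4,1)→(s2,_,+1)
state=s2 head=4 tape=00_1_0_[1]00   (s2,1)→(s3,1,+1)
state=s3 head=5 tape=00_1_0_1[0]0   (s3,0)→(s4,_,+1)
state=s4 head=6 tape=00_1_0_1_[0]   (s4,0)→(s1,1,-1)
state=s1 head=5 tape=00_1_0_1[_]1   (s1,_)→(s1,0,+1)
state=s1 head=6 tape=00_1_0_10[1]
After 18 steps: state s1, head at 6, tape 00_1_0_101.

state s1, head at 6, tape 00_1_0_101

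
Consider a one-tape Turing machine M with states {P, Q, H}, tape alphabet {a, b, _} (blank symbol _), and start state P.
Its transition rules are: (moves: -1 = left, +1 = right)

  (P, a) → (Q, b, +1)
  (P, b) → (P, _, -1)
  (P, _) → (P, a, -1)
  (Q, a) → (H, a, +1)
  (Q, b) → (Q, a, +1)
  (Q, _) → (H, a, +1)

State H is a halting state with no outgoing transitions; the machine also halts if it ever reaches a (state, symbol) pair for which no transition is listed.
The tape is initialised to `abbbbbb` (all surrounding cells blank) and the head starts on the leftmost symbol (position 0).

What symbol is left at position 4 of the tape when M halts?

a

state=P head=0 tape=[a]bbbbbb__   (P,a)→(Q,b,+1)
state=Q head=1 tape=b[b]bbbbb__   (Q,b)→(Q,a,+1)
state=Q head=2 tape=ba[b]bbbb__   (Q,b)→(Q,a,+1)
state=Q head=3 tape=baa[b]bbb__   (Q,b)→(Q,a,+1)
state=Q head=4 tape=baaa[b]bb__   (Q,b)→(Q,a,+1)
state=Q head=5 tape=baaaa[b]b__   (Q,b)→(Q,a,+1)
state=Q head=6 tape=baaaaa[b]__   (Q,b)→(Q,a,+1)
state=Q head=7 tape=baaaaaa[_]_   (Q,_)→(H,a,+1)
state=H head=8 tape=baaaaaaa[_]
Cell 4 holds a when M halts.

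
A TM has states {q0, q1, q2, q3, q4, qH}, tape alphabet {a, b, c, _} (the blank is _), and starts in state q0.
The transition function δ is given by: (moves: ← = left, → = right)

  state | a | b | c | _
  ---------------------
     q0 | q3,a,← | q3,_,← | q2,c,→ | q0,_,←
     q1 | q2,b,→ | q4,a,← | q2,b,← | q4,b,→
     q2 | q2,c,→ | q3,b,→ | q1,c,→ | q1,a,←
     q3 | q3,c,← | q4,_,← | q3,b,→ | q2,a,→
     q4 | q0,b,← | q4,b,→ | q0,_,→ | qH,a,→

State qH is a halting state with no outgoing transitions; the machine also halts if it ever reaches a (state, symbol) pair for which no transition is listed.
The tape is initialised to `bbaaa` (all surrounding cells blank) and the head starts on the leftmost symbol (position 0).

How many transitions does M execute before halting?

22

state=q0 head=0 tape=__[b]baaa   (q0,b)→(q3,_,←)
state=q3 head=-1 tape=_[_]_baaa   (q3,_)→(q2,a,→)
state=q2 head=0 tape=_a[_]baaa   (q2,_)→(q1,a,←)
state=q1 head=-1 tape=_[a]abaaa   (q1,a)→(q2,b,→)
state=q2 head=0 tape=_b[a]baaa   (q2,a)→(q2,c,→)
state=q2 head=1 tape=_bc[b]aaa   (q2,b)→(q3,b,→)
state=q3 head=2 tape=_bcb[a]aa   (q3,a)→(q3,c,←)
state=q3 head=1 tape=_bc[b]caa   (q3,b)→(q4,_,←)
state=q4 head=0 tape=_b[c]_caa   (q4,c)→(q0,_,→)
state=q0 head=1 tape=_b_[_]caa   (q0,_)→(q0,_,←)
state=q0 head=0 tape=_b[_]_caa   (q0,_)→(q0,_,←)
state=q0 head=-1 tape=_[b]__caa   (q0,b)→(q3,_,←)
state=q3 head=-2 tape=[_]___caa   (q3,_)→(q2,a,→)
state=q2 head=-1 tape=a[_]__caa   (q2,_)→(q1,a,←)
state=q1 head=-2 tape=[a]a__caa   (q1,a)→(q2,b,→)
state=q2 head=-1 tape=b[a]__caa   (q2,a)→(q2,c,→)
state=q2 head=0 tape=bc[_]_caa   (q2,_)→(q1,a,←)
state=q1 head=-1 tape=b[c]a_caa   (q1,c)→(q2,b,←)
state=q2 head=-2 tape=[b]ba_caa   (q2,b)→(q3,b,→)
state=q3 head=-1 tape=b[b]a_caa   (q3,b)→(q4,_,←)
state=q4 head=-2 tape=[b]_a_caa   (q4,b)→(q4,b,→)
state=q4 head=-1 tape=b[_]a_caa   (q4,_)→(qH,a,→)
state=qH head=0 tape=ba[a]_caa
M halts after 22 transitions.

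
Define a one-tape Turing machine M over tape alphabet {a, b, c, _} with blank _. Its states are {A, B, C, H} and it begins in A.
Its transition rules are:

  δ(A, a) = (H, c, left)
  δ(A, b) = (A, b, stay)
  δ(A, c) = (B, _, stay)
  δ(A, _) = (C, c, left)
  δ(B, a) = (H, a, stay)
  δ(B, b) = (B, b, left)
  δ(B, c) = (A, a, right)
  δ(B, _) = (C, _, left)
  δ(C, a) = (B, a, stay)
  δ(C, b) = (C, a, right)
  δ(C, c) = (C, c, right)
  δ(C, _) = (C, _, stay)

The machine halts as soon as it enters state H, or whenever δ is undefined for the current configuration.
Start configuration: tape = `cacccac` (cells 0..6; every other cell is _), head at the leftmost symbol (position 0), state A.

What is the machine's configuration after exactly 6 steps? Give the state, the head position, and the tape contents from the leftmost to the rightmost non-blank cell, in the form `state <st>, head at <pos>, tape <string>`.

state C, head at -1, tape acccac

A | _[c]acccac   read c → write _, move stay, go to B
B | _[_]acccac   read _ → write _, move left, go to C
C | [_]_acccac   read _ → write _, move stay, go to C
C | [_]_acccac   read _ → write _, move stay, go to C
C | [_]_acccac   read _ → write _, move stay, go to C
C | [_]_acccac   read _ → write _, move stay, go to C
C | [_]_acccac
After 6 steps: state C, head at -1, tape acccac.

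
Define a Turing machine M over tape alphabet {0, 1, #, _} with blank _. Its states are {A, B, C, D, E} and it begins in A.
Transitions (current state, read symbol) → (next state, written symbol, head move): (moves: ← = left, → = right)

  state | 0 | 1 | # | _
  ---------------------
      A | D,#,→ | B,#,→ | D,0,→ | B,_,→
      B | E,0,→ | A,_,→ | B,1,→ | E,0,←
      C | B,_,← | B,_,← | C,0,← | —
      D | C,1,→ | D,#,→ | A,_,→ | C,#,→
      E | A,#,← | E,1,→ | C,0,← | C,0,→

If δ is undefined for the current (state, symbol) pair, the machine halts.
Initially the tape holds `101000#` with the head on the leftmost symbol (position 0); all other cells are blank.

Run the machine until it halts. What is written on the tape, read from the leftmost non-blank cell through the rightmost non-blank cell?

#0#1#_0#

state=A head=0 tape=[1]01000#__   (A,1)→(B,#,→)
state=B head=1 tape=#[0]1000#__   (B,0)→(E,0,→)
state=E head=2 tape=#0[1]000#__   (E,1)→(E,1,→)
state=E head=3 tape=#01[0]00#__   (E,0)→(A,#,←)
state=A head=2 tape=#0[1]#00#__   (A,1)→(B,#,→)
state=B head=3 tape=#0#[#]00#__   (B,#)→(B,1,→)
state=B head=4 tape=#0#1[0]0#__   (B,0)→(E,0,→)
state=E head=5 tape=#0#10[0]#__   (E,0)→(A,#,←)
state=A head=4 tape=#0#1[0]##__   (A,0)→(D,#,→)
state=D head=5 tape=#0#1#[#]#__   (D,#)→(A,_,→)
state=A head=6 tape=#0#1#_[#]__   (A,#)→(D,0,→)
state=D head=7 tape=#0#1#_0[_]_   (D,_)→(C,#,→)
state=C head=8 tape=#0#1#_0#[_]
The non-blank tape span at halt is #0#1#_0#.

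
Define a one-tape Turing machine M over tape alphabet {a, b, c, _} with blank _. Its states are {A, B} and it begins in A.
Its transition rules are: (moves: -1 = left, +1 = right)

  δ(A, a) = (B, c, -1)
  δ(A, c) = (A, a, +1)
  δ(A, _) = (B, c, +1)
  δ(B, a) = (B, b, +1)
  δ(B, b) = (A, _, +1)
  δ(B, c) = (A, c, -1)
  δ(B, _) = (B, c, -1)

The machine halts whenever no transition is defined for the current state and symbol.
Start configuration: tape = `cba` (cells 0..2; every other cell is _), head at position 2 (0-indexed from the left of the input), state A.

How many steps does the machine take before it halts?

state=A head=2 tape=_cb[a]____   (A,a)→(B,c,-1)
state=B head=1 tape=_c[b]c____   (B,b)→(A,_,+1)
state=A head=2 tape=_c_[c]____   (A,c)→(A,a,+1)
state=A head=3 tape=_c_a[_]___   (A,_)→(B,c,+1)
state=B head=4 tape=_c_ac[_]__   (B,_)→(B,c,-1)
state=B head=3 tape=_c_a[c]c__   (B,c)→(A,c,-1)
state=A head=2 tape=_c_[a]cc__   (A,a)→(B,c,-1)
state=B head=1 tape=_c[_]ccc__   (B,_)→(B,c,-1)
state=B head=0 tape=_[c]cccc__   (B,c)→(A,c,-1)
state=A head=-1 tape=[_]ccccc__   (A,_)→(B,c,+1)
state=B head=0 tape=c[c]cccc__   (B,c)→(A,c,-1)
state=A head=-1 tape=[c]ccccc__   (A,c)→(A,a,+1)
state=A head=0 tape=a[c]cccc__   (A,c)→(A,a,+1)
state=A head=1 tape=aa[c]ccc__   (A,c)→(A,a,+1)
state=A head=2 tape=aaa[c]cc__   (A,c)→(A,a,+1)
state=A head=3 tape=aaaa[c]c__   (A,c)→(A,a,+1)
state=A head=4 tape=aaaaa[c]__   (A,c)→(A,a,+1)
state=A head=5 tape=aaaaaa[_]_   (A,_)→(B,c,+1)
state=B head=6 tape=aaaaaac[_]   (B,_)→(B,c,-1)
state=B head=5 tape=aaaaaa[c]c   (B,c)→(A,c,-1)
state=A head=4 tape=aaaaa[a]cc   (A,a)→(B,c,-1)
state=B head=3 tape=aaaa[a]ccc   (B,a)→(B,b,+1)
state=B head=4 tape=aaaab[c]cc   (B,c)→(A,c,-1)
state=A head=3 tape=aaaa[b]ccc
M halts after 23 transitions.

23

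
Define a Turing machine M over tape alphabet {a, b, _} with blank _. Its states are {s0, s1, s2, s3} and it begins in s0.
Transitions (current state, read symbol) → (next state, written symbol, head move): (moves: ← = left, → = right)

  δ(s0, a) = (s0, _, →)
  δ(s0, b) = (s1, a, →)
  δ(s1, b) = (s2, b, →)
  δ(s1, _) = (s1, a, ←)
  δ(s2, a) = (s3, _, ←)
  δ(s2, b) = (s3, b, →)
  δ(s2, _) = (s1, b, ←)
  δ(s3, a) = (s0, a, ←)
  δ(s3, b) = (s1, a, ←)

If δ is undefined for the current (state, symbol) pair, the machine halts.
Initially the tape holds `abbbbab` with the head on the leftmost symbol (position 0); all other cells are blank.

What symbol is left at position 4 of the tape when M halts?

_

s0 | [a]bbbbab   read a → write _, move →, go to s0
s0 | _[b]bbbab   read b → write a, move →, go to s1
s1 | _a[b]bbab   read b → write b, move →, go to s2
s2 | _ab[b]bab   read b → write b, move →, go to s3
s3 | _abb[b]ab   read b → write a, move ←, go to s1
s1 | _ab[b]aab   read b → write b, move →, go to s2
s2 | _abb[a]ab   read a → write _, move ←, go to s3
s3 | _ab[b]_ab   read b → write a, move ←, go to s1
s1 | _a[b]a_ab   read b → write b, move →, go to s2
s2 | _ab[a]_ab   read a → write _, move ←, go to s3
s3 | _a[b]__ab   read b → write a, move ←, go to s1
s1 | _[a]a__ab
Cell 4 holds _ when M halts.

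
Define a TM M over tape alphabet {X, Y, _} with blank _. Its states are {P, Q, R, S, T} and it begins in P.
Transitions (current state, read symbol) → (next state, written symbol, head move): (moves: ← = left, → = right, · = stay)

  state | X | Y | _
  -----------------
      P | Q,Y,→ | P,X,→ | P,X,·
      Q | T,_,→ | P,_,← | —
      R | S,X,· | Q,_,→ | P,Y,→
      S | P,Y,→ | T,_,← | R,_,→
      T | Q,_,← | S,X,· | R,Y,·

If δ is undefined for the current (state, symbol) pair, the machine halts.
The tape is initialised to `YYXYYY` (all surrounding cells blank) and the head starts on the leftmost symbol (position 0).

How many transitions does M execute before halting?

15

P | [Y]YXYYY_   read Y → write X, move →, go to P
P | X[Y]XYYY_   read Y → write X, move →, go to P
P | XX[X]YYY_   read X → write Y, move →, go to Q
Q | XXY[Y]YY_   read Y → write _, move ←, go to P
P | XX[Y]_YY_   read Y → write X, move →, go to P
P | XXX[_]YY_   read _ → write X, move ·, go to P
P | XXX[X]YY_   read X → write Y, move →, go to Q
Q | XXXY[Y]Y_   read Y → write _, move ←, go to P
P | XXX[Y]_Y_   read Y → write X, move →, go to P
P | XXXX[_]Y_   read _ → write X, move ·, go to P
P | XXXX[X]Y_   read X → write Y, move →, go to Q
Q | XXXXY[Y]_   read Y → write _, move ←, go to P
P | XXXX[Y]__   read Y → write X, move →, go to P
P | XXXXX[_]_   read _ → write X, move ·, go to P
P | XXXXX[X]_   read X → write Y, move →, go to Q
Q | XXXXXY[_]
M halts after 15 transitions.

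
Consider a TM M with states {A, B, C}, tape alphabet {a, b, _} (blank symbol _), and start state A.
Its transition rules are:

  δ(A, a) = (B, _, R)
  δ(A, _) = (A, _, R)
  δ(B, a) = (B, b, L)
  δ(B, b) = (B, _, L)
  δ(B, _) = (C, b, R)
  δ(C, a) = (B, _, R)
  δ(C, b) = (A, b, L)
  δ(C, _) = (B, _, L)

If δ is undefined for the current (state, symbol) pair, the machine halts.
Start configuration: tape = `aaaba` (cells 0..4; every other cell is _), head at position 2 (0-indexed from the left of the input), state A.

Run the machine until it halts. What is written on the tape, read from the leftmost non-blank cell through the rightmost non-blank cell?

bbb__a

state=A head=2 tape=_aa[a]ba   (A,a)→(B,_,R)
state=B head=3 tape=_aa_[b]a   (B,b)→(B,_,L)
state=B head=2 tape=_aa[_]_a   (B,_)→(C,b,R)
state=C head=3 tape=_aab[_]a   (C,_)→(B,_,L)
state=B head=2 tape=_aa[b]_a   (B,b)→(B,_,L)
state=B head=1 tape=_a[a]__a   (B,a)→(B,b,L)
state=B head=0 tape=_[a]b__a   (B,a)→(B,b,L)
state=B head=-1 tape=[_]bb__a   (B,_)→(C,b,R)
state=C head=0 tape=b[b]b__a   (C,b)→(A,b,L)
state=A head=-1 tape=[b]bb__a
The non-blank tape span at halt is bbb__a.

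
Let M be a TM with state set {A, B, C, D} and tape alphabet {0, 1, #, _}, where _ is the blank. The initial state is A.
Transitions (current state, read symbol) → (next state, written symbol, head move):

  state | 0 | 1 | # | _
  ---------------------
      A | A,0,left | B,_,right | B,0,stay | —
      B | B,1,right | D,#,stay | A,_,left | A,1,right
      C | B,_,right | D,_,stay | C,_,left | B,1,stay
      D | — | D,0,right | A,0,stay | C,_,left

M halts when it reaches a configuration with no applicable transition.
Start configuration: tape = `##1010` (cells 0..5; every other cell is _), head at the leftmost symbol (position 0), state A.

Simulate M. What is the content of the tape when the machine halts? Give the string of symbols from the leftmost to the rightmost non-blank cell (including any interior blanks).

1__111

A | [#]#1010__   read # → write 0, move stay, go to B
B | [0]#1010__   read 0 → write 1, move right, go to B
B | 1[#]1010__   read # → write _, move left, go to A
A | [1]_1010__   read 1 → write _, move right, go to B
B | _[_]1010__   read _ → write 1, move right, go to A
A | _1[1]010__   read 1 → write _, move right, go to B
B | _1_[0]10__   read 0 → write 1, move right, go to B
B | _1_1[1]0__   read 1 → write #, move stay, go to D
D | _1_1[#]0__   read # → write 0, move stay, go to A
A | _1_1[0]0__   read 0 → write 0, move left, go to A
A | _1_[1]00__   read 1 → write _, move right, go to B
B | _1__[0]0__   read 0 → write 1, move right, go to B
B | _1__1[0]__   read 0 → write 1, move right, go to B
B | _1__11[_]_   read _ → write 1, move right, go to A
A | _1__111[_]
The non-blank tape span at halt is 1__111.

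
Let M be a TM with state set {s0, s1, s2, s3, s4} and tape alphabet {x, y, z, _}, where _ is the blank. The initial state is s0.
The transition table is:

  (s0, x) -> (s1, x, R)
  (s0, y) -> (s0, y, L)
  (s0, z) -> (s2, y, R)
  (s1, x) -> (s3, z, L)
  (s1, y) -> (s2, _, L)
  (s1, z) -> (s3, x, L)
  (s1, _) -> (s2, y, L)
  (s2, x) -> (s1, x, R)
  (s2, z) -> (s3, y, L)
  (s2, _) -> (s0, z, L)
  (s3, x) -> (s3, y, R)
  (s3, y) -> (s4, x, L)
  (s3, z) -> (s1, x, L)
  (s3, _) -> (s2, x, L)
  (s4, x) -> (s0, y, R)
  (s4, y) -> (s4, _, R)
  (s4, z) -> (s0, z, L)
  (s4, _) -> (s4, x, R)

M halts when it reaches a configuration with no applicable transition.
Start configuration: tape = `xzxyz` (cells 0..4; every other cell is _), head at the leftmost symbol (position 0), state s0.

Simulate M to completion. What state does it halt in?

s0

state=s0 head=0 tape=[x]zxyz_   (s0,x)→(s1,x,R)
state=s1 head=1 tape=x[z]xyz_   (s1,z)→(s3,x,L)
state=s3 head=0 tape=[x]xxyz_   (s3,x)→(s3,y,R)
state=s3 head=1 tape=y[x]xyz_   (s3,x)→(s3,y,R)
state=s3 head=2 tape=yy[x]yz_   (s3,x)→(s3,y,R)
state=s3 head=3 tape=yyy[y]z_   (s3,y)→(s4,x,L)
state=s4 head=2 tape=yy[y]xz_   (s4,y)→(s4,_,R)
state=s4 head=3 tape=yy_[x]z_   (s4,x)→(s0,y,R)
state=s0 head=4 tape=yy_y[z]_   (s0,z)→(s2,y,R)
state=s2 head=5 tape=yy_yy[_]   (s2,_)→(s0,z,L)
state=s0 head=4 tape=yy_y[y]z   (s0,y)→(s0,y,L)
state=s0 head=3 tape=yy_[y]yz   (s0,y)→(s0,y,L)
state=s0 head=2 tape=yy[_]yyz
No transition is defined for (s0, _); M halts in state s0.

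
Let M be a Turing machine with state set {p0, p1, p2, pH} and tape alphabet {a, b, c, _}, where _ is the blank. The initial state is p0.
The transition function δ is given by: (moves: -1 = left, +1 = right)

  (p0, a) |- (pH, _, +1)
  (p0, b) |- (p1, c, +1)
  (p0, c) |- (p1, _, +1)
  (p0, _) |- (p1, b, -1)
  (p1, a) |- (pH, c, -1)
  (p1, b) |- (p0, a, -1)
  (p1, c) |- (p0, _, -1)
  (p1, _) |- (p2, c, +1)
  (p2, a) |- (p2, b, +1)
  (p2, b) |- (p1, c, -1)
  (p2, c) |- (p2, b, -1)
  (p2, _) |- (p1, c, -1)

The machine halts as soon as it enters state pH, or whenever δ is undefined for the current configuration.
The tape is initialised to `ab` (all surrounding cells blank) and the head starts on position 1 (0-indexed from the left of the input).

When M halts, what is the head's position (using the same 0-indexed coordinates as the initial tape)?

p0 | _a[b]__   read b → write c, move +1, go to p1
p1 | _ac[_]_   read _ → write c, move +1, go to p2
p2 | _acc[_]   read _ → write c, move -1, go to p1
p1 | _ac[c]c   read c → write _, move -1, go to p0
p0 | _a[c]_c   read c → write _, move +1, go to p1
p1 | _a_[_]c   read _ → write c, move +1, go to p2
p2 | _a_c[c]   read c → write b, move -1, go to p2
p2 | _a_[c]b   read c → write b, move -1, go to p2
p2 | _a[_]bb   read _ → write c, move -1, go to p1
p1 | _[a]cbb   read a → write c, move -1, go to pH
pH | [_]ccbb
At halt the head is at cell -1.

-1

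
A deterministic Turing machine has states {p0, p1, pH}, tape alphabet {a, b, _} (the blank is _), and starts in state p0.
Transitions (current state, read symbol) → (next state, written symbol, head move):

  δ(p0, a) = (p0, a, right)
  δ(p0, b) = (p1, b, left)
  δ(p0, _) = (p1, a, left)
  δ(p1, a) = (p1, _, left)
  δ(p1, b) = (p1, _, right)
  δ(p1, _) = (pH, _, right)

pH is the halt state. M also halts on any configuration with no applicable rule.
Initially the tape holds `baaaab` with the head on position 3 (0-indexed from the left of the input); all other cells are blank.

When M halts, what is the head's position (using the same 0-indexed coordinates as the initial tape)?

2

p0 | baa[a]ab   read a → write a, move right, go to p0
p0 | baaa[a]b   read a → write a, move right, go to p0
p0 | baaaa[b]   read b → write b, move left, go to p1
p1 | baaa[a]b   read a → write _, move left, go to p1
p1 | baa[a]_b   read a → write _, move left, go to p1
p1 | ba[a]__b   read a → write _, move left, go to p1
p1 | b[a]___b   read a → write _, move left, go to p1
p1 | [b]____b   read b → write _, move right, go to p1
p1 | _[_]___b   read _ → write _, move right, go to pH
pH | __[_]__b
At halt the head is at cell 2.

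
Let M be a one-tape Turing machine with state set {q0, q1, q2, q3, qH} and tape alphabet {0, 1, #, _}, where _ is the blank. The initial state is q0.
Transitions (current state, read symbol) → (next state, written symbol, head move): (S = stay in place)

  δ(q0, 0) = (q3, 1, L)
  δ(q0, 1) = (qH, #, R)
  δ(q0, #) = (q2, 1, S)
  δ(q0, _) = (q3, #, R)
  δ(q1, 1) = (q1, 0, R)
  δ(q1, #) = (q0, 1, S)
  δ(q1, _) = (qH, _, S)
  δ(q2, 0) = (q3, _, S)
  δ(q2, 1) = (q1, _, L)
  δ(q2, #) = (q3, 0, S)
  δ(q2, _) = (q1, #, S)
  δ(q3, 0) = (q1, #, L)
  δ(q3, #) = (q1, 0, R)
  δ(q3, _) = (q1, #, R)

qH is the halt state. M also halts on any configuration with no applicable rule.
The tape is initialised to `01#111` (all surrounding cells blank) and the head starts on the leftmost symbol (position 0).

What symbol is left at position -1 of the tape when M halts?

state=q0 head=0 tape=_[0]1#111   (q0,0)→(q3,1,L)
state=q3 head=-1 tape=[_]11#111   (q3,_)→(q1,#,R)
state=q1 head=0 tape=#[1]1#111   (q1,1)→(q1,0,R)
state=q1 head=1 tape=#0[1]#111   (q1,1)→(q1,0,R)
state=q1 head=2 tape=#00[#]111   (q1,#)→(q0,1,S)
state=q0 head=2 tape=#00[1]111   (q0,1)→(qH,#,R)
state=qH head=3 tape=#00#[1]11
Cell -1 holds # when M halts.

#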